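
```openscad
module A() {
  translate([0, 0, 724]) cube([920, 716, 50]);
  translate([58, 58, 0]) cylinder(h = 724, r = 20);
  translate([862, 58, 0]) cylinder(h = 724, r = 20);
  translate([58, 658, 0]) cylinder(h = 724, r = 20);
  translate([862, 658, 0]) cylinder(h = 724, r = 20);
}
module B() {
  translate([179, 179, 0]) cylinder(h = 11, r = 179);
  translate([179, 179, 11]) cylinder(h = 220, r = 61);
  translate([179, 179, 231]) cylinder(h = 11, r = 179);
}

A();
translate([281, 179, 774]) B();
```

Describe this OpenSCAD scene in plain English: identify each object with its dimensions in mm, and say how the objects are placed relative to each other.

A is a rectangular dining table. The top is 920×716×50 mm with its upper surface at z = 774 mm. It stands on four round legs of 40 mm diameter, each leg's bounding box inset 38 mm from the nearest pair of top edges, running from the floor to the underside of the top.

B is a spool: two coaxial disc flanges of radius 179 mm and thickness 11 mm, joined by a core cylinder of radius 61 mm and height 220 mm. The lower flange rests on z = 0 and the three cylinders share a vertical axis.

The spool is on top of the table, centred.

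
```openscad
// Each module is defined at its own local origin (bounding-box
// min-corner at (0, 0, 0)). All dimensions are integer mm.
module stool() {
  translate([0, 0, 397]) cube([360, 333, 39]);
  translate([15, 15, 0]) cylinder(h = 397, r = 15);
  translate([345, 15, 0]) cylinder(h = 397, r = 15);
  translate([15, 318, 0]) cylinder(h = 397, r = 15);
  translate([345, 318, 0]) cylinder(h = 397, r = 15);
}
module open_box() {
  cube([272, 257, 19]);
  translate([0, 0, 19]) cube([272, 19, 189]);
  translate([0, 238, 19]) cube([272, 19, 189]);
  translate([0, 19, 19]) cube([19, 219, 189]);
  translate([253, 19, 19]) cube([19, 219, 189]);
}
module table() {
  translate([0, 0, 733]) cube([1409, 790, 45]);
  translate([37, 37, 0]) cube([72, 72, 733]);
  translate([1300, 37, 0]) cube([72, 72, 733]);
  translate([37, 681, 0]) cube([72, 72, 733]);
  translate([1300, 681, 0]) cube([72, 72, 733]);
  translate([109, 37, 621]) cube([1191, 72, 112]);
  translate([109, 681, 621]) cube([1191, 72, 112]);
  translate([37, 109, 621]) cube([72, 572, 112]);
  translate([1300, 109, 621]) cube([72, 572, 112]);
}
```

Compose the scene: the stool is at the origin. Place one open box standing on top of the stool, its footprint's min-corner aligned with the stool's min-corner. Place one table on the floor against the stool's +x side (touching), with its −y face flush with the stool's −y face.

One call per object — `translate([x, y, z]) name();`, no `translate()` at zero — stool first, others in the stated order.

stool();
translate([0, 0, 436]) open_box();
translate([360, 0, 0]) table();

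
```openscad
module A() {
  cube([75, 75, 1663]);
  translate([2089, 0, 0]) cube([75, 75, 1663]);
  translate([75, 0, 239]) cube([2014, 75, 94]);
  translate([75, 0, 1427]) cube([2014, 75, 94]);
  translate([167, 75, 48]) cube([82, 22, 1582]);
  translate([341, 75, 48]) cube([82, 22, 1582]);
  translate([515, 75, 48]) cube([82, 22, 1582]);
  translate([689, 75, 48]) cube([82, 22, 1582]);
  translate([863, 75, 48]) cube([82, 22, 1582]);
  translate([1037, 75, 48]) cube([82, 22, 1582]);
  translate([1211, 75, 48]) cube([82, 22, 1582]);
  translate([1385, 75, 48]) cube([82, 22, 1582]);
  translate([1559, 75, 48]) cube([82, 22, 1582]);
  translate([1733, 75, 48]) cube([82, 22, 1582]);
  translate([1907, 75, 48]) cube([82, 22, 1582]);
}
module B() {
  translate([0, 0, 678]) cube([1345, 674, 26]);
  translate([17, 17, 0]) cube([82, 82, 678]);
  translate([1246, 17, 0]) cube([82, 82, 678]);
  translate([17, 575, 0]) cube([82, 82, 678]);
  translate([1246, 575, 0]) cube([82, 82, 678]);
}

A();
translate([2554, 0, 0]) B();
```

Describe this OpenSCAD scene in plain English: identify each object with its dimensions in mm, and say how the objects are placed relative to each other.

A is a fence section. Two 75×75 mm posts, 1663 mm tall, stand on the floor with a clear span of 2014 mm between their inner faces. Two horizontal rails of 75×94 mm section span the gap between the posts with their undersides at z = 239 mm and z = 1427 mm, flush with the posts' −y face. 11 pickets, each 82 mm wide, 22 mm thick and 1582 mm tall, are fixed to the +y face of the rails with their bottoms at z = 48 mm, evenly spaced across the span with equal gaps (rounded down to the nearest mm) at the −x end and between each pair — any rounding remainder accumulates at the +x end.

B is a table with a 1345×674 mm rectangular top, 26 mm thick, top surface at z = 704 mm, supported by four 82×82 mm square legs, each inset 17 mm from the nearest pair of top edges, running from the floor.

The table is on the floor beside the fence section on its +x side.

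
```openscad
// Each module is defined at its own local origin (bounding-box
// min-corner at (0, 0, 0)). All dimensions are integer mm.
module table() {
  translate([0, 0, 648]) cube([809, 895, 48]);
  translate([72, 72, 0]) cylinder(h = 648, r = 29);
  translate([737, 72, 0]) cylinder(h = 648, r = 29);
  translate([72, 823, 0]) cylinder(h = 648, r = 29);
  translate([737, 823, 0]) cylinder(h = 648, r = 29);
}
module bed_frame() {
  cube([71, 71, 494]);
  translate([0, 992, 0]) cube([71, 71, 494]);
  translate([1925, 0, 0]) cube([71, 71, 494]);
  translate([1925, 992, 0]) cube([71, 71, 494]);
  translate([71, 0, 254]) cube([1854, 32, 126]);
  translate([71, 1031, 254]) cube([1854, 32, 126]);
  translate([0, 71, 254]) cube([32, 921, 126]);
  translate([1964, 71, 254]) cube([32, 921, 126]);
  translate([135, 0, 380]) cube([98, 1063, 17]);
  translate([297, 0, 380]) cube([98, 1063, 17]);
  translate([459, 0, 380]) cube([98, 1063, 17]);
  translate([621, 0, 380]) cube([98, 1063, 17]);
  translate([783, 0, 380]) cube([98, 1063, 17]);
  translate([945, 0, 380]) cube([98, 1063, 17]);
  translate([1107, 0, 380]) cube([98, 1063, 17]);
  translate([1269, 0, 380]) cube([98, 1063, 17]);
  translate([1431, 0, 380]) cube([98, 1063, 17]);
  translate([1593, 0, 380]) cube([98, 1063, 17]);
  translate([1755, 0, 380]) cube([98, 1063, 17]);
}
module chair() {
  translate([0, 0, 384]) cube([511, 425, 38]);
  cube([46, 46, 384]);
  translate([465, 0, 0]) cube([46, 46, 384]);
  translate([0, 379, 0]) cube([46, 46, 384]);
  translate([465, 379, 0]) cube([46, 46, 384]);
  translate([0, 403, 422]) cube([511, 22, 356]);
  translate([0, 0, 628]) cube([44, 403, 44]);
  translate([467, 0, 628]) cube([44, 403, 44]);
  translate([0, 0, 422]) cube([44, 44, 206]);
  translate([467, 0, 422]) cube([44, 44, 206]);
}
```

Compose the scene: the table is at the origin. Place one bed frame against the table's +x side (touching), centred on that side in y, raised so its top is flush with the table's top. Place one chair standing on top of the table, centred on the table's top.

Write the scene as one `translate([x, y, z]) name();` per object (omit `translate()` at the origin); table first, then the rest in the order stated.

table();
translate([809, -84, 202]) bed_frame();
translate([149, 235, 696]) chair();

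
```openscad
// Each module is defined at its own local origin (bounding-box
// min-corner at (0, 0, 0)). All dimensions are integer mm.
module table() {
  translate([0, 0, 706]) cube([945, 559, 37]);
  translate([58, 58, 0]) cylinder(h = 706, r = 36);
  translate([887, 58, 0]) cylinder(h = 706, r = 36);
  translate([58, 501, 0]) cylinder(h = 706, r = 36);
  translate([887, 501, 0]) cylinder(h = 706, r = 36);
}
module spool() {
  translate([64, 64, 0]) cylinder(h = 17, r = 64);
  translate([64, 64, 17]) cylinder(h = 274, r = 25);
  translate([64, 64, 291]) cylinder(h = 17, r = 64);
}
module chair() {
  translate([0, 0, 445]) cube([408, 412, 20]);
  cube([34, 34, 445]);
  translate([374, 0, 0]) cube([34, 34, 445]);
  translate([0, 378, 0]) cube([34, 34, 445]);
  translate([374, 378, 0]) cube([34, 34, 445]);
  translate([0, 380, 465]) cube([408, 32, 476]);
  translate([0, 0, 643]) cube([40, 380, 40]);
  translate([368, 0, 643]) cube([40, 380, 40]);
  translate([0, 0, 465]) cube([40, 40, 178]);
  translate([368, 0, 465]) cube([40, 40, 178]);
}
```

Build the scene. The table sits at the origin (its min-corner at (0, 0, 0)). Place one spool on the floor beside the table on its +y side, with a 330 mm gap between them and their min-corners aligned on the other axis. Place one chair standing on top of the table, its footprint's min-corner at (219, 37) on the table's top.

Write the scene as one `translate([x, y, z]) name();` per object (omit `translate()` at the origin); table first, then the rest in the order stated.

table();
translate([0, 889, 0]) spool();
translate([219, 37, 743]) chair();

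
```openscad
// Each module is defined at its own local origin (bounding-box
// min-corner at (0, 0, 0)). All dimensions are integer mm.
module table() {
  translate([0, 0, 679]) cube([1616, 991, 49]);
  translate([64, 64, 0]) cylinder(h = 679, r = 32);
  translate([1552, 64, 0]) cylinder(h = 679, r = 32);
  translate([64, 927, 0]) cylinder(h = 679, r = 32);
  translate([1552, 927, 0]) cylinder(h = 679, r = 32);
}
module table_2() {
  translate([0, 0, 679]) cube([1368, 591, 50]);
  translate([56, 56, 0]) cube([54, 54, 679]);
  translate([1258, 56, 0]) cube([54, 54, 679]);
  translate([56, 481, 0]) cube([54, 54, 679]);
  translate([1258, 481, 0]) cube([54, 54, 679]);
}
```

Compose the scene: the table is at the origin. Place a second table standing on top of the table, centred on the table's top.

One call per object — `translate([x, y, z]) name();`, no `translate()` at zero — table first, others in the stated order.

table();
translate([124, 200, 728]) table_2();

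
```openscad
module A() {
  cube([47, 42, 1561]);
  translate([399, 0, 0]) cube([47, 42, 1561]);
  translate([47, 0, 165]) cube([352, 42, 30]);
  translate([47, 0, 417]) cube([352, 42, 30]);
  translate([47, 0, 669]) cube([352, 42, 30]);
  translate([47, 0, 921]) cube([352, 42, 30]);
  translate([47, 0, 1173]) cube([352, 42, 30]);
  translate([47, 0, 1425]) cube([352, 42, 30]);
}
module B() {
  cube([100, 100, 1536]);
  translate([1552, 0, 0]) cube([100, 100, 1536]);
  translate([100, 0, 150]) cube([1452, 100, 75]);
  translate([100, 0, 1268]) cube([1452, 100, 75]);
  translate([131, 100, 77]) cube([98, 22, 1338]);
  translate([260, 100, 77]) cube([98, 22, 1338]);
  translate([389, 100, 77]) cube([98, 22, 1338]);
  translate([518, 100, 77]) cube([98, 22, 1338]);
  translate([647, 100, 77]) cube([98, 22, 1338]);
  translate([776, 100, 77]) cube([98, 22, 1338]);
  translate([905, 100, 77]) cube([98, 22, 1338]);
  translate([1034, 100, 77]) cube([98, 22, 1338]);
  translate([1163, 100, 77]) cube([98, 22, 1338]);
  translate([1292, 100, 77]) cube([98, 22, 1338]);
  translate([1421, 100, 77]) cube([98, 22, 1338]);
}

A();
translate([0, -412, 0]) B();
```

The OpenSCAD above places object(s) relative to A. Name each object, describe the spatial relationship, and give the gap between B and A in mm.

A is a ladder. B is a fence section. The fence section is on the floor beside the ladder on its −y side. The gap between the fence section and the ladder is 290 mm.

The fence section's nearest face is 290 mm from the ladder's −y face.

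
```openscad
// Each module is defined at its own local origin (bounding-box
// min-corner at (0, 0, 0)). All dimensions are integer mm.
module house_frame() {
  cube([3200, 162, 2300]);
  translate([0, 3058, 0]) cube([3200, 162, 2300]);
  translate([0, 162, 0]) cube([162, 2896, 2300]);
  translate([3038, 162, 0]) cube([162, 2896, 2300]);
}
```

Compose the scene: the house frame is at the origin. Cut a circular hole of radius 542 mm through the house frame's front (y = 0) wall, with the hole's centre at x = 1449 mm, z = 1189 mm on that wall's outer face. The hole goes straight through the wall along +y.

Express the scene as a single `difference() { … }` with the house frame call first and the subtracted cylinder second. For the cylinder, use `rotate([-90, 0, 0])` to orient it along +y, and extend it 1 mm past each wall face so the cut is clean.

difference() {
  house_frame();
  translate([1449, -1, 1189]) rotate([-90, 0, 0]) cylinder(h = 164, r = 542);
}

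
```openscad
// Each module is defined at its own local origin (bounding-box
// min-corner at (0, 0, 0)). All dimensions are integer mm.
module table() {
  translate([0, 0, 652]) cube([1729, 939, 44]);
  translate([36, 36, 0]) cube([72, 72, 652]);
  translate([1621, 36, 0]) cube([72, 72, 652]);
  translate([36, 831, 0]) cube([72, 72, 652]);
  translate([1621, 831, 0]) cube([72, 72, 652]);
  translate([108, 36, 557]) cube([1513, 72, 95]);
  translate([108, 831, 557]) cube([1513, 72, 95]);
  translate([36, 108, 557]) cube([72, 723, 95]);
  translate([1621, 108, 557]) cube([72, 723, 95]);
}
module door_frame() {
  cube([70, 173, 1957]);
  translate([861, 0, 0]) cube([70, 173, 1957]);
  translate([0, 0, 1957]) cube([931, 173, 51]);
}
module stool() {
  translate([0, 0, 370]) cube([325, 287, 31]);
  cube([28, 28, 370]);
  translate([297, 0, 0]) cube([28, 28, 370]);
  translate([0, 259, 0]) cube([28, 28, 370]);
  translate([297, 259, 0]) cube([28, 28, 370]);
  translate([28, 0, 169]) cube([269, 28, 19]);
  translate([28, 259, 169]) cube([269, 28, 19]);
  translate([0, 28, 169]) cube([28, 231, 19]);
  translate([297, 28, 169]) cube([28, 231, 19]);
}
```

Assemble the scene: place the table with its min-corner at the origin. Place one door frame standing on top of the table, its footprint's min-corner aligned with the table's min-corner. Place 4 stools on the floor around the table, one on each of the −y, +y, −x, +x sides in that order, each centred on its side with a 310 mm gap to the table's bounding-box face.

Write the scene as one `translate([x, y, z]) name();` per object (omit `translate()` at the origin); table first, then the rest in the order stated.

table();
translate([0, 0, 696]) door_frame();
translate([702, -597, 0]) stool();
translate([702, 1249, 0]) stool();
translate([-635, 326, 0]) stool();
translate([2039, 326, 0]) stool();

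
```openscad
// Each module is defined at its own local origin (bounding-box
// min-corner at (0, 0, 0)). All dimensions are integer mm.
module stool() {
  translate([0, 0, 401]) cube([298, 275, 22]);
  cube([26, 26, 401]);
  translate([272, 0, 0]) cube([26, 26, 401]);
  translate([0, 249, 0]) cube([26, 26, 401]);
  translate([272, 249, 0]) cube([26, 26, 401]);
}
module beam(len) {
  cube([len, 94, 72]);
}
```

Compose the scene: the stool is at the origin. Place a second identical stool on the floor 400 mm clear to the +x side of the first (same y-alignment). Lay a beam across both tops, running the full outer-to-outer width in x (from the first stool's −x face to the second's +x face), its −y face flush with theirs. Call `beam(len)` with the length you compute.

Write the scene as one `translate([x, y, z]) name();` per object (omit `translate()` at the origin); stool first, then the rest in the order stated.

stool();
translate([698, 0, 0]) stool();
translate([0, 0, 423]) beam(996);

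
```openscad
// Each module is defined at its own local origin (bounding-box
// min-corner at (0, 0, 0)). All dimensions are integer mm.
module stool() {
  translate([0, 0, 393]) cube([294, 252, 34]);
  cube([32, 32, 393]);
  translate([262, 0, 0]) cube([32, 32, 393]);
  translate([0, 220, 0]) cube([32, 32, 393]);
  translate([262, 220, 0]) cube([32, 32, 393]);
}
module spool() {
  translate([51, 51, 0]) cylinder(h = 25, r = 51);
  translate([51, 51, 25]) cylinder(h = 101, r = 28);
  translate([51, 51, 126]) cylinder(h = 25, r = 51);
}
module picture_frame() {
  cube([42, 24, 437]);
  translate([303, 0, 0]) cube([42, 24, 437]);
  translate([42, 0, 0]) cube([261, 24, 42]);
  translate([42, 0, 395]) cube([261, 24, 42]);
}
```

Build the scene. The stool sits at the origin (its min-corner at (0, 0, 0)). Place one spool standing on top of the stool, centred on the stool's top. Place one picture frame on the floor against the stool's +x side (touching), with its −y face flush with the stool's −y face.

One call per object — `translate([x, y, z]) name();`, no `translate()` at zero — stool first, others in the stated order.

stool();
translate([96, 75, 427]) spool();
translate([294, 0, 0]) picture_frame();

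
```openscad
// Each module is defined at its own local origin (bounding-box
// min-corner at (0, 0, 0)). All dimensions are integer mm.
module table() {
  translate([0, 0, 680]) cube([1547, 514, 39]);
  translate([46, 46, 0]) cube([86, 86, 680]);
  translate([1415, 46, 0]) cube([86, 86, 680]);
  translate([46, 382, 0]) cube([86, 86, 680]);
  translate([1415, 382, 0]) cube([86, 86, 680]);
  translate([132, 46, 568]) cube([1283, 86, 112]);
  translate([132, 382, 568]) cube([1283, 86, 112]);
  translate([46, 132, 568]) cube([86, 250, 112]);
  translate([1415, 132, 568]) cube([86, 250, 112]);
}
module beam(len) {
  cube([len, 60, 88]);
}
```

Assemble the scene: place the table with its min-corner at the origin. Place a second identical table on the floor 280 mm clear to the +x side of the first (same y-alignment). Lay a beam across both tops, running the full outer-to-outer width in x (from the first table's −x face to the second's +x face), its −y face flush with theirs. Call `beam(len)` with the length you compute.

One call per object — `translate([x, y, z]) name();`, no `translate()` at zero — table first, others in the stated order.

table();
translate([1827, 0, 0]) table();
translate([0, 0, 719]) beam(3374);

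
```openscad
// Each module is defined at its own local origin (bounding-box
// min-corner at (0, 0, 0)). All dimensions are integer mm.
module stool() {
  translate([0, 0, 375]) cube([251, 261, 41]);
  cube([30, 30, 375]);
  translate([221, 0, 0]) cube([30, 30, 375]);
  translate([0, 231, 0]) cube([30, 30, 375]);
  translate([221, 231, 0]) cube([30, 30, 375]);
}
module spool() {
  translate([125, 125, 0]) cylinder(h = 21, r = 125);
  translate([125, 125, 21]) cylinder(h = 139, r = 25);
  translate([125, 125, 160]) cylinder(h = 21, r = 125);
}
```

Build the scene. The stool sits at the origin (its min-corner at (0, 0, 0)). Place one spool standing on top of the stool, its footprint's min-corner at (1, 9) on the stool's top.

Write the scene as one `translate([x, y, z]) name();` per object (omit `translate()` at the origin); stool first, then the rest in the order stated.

stool();
translate([1, 9, 416]) spool();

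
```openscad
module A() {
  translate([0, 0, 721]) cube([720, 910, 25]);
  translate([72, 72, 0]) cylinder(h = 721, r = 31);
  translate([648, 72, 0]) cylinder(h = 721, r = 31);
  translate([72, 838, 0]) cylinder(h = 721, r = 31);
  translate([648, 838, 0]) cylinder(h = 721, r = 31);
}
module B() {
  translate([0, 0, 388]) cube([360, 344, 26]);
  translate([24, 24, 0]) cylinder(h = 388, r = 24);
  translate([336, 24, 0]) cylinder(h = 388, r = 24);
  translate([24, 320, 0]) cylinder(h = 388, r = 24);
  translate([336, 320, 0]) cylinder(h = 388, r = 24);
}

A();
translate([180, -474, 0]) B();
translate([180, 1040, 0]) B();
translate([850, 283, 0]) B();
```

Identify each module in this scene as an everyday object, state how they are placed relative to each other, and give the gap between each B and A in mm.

A is a table. B is a stool. Three stools sit around the table at the −y, +y, +x sides. The gap between each stool and the table is 130 mm.

Each stool's nearest face is 130 mm from the table's bounding box.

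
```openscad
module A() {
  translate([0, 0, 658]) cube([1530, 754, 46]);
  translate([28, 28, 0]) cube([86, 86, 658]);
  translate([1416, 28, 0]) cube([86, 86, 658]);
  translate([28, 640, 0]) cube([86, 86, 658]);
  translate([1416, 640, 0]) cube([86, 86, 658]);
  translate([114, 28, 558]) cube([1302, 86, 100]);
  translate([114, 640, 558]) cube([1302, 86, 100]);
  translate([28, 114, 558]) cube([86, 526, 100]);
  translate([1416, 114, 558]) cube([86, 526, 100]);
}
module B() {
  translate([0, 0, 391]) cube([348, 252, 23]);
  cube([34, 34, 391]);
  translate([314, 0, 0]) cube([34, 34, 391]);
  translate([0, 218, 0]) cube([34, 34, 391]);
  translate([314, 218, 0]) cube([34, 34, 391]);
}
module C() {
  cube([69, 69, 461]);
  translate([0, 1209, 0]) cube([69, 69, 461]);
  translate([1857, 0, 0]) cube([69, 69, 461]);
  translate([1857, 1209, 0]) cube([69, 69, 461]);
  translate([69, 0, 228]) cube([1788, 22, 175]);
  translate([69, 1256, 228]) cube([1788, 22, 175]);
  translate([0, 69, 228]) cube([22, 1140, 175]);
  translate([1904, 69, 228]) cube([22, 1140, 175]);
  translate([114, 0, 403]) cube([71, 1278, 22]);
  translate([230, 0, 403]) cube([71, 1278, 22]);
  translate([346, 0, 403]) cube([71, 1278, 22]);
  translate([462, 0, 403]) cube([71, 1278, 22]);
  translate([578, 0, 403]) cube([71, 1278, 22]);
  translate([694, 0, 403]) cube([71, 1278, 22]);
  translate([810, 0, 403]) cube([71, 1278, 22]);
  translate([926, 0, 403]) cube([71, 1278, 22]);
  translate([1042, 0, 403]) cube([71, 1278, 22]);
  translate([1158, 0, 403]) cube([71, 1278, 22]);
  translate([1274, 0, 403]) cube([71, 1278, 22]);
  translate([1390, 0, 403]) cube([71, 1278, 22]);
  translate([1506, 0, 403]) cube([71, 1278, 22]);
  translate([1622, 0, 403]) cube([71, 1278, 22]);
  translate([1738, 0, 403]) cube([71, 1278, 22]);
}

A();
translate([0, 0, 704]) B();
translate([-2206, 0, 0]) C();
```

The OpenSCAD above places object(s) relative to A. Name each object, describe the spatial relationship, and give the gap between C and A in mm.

The bed frame's nearest face is 280 mm from the table's −x face.

A is a table. B is a stool. C is a bed frame. The stool is on top of the table. The bed frame is on the floor beside the table on its −x side. The gap between the bed frame and the table is 280 mm.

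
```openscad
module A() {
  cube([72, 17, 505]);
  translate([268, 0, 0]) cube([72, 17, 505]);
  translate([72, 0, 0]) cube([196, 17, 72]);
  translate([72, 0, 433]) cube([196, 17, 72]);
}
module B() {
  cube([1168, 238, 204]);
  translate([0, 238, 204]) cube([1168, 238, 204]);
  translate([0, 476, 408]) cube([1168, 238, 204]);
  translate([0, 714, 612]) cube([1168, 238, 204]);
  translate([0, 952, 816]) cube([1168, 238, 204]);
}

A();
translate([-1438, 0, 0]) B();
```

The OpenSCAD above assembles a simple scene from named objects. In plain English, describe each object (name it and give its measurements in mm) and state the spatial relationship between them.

A is a rectangular picture frame lying in the x–z plane (depth along y). The opening is 196 mm wide (x) by 361 mm tall (z), surrounded by a border 72 mm wide on all four sides. The frame is 17 mm deep and is made of two full-height vertical stiles with two horizontal rails fitted between them.

B is a straight staircase of 5 solid steps. Each step is 1168 mm wide (x), 238 mm deep (y, the going) and 204 mm tall (the rise). The first step rests on the floor; each subsequent step sits one going further in +y and one rise higher in +z, directly behind and above the previous step with no overlap.

The staircase is on the floor beside the picture frame on its −x side.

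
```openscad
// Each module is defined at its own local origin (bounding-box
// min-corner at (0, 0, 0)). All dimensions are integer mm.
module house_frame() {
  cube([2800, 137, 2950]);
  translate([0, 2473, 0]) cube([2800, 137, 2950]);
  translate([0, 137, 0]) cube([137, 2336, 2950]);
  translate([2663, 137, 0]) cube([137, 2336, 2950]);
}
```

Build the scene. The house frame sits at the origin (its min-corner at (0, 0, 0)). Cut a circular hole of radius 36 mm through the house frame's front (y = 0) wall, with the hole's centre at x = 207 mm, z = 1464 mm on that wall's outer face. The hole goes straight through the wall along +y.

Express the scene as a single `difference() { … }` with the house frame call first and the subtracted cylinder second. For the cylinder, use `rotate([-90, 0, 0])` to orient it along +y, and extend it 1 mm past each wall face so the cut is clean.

difference() {
  house_frame();
  translate([207, -1, 1464]) rotate([-90, 0, 0]) cylinder(h = 139, r = 36);
}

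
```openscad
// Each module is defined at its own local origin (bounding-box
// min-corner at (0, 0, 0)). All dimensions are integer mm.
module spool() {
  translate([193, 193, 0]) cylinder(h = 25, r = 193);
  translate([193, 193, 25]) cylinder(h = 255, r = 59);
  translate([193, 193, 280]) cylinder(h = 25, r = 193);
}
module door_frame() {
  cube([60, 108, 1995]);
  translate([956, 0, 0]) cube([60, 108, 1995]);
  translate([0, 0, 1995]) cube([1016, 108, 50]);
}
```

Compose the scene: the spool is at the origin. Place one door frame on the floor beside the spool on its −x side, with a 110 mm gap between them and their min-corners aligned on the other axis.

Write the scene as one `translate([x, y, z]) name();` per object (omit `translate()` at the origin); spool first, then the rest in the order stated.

spool();
translate([-1126, 0, 0]) door_frame();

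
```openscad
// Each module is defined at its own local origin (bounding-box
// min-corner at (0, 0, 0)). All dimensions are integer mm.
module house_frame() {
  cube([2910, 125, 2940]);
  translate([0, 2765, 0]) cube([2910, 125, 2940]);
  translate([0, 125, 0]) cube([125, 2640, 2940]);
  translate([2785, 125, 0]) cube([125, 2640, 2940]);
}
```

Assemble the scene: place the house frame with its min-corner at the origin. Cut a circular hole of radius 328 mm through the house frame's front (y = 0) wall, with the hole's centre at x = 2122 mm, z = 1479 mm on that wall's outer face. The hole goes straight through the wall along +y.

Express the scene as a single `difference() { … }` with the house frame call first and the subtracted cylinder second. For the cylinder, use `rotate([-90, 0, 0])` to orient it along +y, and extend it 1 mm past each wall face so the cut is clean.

difference() {
  house_frame();
  translate([2122, -1, 1479]) rotate([-90, 0, 0]) cylinder(h = 127, r = 328);
}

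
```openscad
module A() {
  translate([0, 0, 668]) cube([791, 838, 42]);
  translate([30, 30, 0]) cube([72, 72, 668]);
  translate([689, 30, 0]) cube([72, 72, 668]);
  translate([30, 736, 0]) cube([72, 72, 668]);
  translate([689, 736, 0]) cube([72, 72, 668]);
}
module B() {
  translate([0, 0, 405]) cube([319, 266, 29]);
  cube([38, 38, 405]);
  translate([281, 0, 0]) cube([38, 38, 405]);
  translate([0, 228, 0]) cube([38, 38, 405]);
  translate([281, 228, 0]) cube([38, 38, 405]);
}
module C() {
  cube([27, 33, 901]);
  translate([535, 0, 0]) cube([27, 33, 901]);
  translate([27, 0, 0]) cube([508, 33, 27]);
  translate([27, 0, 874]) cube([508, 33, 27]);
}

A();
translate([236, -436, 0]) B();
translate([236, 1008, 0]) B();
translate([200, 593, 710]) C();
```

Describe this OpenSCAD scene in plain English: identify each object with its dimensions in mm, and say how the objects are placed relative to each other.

A is a table: top 791 mm (x) × 838 mm (y), 42 mm thick, upper face at z = 710 mm, on four 72×72 mm square legs, each inset 30 mm from the nearest pair of top edges, running from z = 0 to the bottom of the top.

B is a four-legged stool. The seat is 319×266 mm, 29 mm thick, top at z = 434 mm. It stands on four square legs, each 38×38 mm in cross-section, from z = 0 to the seat underside, each flush with a corner of the seat.

C is a rectangular picture frame lying in the x–z plane (depth along y). The opening is 508 mm wide (x) by 847 mm tall (z), surrounded by a border 27 mm wide on all four sides. The frame is 33 mm deep and is made of two full-height vertical stiles with two horizontal rails fitted between them.

Two stools sit around the table at the −y, +y sides. The picture frame is on top of the table.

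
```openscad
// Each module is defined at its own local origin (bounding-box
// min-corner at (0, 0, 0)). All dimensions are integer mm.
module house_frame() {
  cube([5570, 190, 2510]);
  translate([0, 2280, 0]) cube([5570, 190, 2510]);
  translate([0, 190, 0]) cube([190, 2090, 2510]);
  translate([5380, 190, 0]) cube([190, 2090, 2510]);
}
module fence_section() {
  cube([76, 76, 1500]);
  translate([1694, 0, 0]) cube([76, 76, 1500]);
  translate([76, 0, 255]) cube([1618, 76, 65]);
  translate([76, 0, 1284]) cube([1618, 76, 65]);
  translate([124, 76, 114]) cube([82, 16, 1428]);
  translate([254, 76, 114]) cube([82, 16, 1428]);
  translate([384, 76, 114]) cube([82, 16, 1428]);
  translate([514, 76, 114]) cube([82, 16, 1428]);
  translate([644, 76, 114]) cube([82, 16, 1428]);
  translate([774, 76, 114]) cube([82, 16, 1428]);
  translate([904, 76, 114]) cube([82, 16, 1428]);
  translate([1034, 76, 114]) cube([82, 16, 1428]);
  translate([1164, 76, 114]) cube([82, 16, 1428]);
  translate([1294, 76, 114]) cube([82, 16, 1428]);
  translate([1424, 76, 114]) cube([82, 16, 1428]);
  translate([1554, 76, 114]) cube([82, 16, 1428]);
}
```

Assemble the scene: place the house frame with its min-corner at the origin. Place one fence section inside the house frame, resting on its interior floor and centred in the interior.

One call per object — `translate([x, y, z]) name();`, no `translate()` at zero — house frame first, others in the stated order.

house_frame();
translate([1900, 1189, 0]) fence_section();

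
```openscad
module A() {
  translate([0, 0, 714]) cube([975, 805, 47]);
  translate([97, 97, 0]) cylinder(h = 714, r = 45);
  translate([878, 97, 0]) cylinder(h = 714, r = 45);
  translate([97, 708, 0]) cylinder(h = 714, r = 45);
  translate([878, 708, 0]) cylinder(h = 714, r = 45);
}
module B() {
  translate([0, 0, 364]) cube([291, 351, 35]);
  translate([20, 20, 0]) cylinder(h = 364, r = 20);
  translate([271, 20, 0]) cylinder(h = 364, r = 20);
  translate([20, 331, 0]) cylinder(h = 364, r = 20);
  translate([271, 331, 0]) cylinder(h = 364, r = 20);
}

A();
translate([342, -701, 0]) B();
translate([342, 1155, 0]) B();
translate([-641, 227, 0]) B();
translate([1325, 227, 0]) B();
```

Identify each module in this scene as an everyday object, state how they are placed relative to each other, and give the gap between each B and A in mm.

Each stool's nearest face is 350 mm from the table's bounding box.

A is a table. B is a stool. Four stools sit around the table at the −y, +y, −x, +x sides. The gap between each stool and the table is 350 mm.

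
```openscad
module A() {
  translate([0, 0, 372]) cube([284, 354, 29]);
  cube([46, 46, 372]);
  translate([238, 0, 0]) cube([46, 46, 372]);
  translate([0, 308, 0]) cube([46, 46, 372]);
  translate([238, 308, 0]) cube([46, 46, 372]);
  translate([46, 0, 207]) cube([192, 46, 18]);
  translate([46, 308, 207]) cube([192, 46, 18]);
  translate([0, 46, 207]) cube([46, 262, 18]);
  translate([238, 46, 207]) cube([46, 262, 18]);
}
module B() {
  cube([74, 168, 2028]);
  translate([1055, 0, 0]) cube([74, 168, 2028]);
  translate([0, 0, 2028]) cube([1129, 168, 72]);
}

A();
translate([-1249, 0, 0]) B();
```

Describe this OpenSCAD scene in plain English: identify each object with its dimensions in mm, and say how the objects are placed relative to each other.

A is a four-legged stool. The seat is 284×354 mm, 29 mm thick, top at z = 401 mm. It stands on four square legs, each 46×46 mm in cross-section, from z = 0 to the seat underside, each flush with a corner of the seat. Four stretchers, 46 mm wide and 18 mm tall, connect adjacent legs with their undersides at z = 207 mm, each running between the inner faces of the legs it joins and aligned with the legs' outer faces on the other axis.

B is a rectangular door frame: two vertical jambs of 74×168 mm section, 2028 mm tall, with a clear opening 981 mm wide between their inner faces. A header 72 mm tall and 168 mm deep lies on top of the jambs and spans the full outside width.

The door frame is on the floor beside the stool on its −x side.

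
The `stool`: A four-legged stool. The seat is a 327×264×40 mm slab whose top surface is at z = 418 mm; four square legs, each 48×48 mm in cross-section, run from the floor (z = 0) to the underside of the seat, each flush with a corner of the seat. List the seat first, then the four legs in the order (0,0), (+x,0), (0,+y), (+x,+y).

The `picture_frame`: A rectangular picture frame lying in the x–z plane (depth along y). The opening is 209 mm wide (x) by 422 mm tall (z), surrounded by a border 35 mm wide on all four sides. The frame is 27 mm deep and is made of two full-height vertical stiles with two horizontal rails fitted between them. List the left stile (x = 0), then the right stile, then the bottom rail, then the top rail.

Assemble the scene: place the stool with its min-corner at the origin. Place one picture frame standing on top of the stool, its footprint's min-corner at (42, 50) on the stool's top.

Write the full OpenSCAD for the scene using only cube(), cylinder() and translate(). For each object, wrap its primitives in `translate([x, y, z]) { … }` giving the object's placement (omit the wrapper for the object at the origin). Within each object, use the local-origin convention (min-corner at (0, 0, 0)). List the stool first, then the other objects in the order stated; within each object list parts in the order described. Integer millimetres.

translate([0, 0, 378]) cube([327, 264, 40]);
cube([48, 48, 378]);
translate([279, 0, 0]) cube([48, 48, 378]);
translate([0, 216, 0]) cube([48, 48, 378]);
translate([279, 216, 0]) cube([48, 48, 378]);
translate([42, 50, 418]) {
  cube([35, 27, 492]);
  translate([244, 0, 0]) cube([35, 27, 492]);
  translate([35, 0, 0]) cube([209, 27, 35]);
  translate([35, 0, 457]) cube([209, 27, 35]);
}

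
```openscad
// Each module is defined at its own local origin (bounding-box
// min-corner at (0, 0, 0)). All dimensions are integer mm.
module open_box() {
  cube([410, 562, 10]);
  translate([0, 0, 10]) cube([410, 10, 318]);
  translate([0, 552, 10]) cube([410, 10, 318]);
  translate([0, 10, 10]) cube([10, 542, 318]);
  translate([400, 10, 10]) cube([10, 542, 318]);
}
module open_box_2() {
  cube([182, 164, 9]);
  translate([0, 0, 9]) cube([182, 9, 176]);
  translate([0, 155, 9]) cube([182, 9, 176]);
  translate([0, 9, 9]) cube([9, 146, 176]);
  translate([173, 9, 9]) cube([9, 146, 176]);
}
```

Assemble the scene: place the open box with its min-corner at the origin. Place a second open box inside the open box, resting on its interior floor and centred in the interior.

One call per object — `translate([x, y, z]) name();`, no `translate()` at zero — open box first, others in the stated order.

open_box();
translate([114, 199, 10]) open_box_2();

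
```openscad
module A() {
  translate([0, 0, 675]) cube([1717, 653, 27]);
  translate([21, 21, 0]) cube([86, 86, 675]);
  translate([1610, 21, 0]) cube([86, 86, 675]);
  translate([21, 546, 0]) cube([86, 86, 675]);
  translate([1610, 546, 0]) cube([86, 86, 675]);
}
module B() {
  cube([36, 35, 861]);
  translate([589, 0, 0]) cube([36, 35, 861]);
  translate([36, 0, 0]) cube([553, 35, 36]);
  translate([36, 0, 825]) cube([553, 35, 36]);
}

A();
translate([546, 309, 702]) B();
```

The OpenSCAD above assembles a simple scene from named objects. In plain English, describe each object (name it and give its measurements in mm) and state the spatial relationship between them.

A is a rectangular dining table. The top is 1717×653×27 mm with its upper surface at z = 702 mm. It stands on four 86×86 mm square legs, each inset 21 mm from the nearest pair of top edges, running from the floor to the underside of the top.

B is a rectangular picture frame lying in the x–z plane (depth along y). The opening is 553 mm wide (x) by 789 mm tall (z), surrounded by a border 36 mm wide on all four sides. The frame is 35 mm deep and is made of two full-height vertical stiles with two horizontal rails fitted between them.

The picture frame is on top of the table, centred.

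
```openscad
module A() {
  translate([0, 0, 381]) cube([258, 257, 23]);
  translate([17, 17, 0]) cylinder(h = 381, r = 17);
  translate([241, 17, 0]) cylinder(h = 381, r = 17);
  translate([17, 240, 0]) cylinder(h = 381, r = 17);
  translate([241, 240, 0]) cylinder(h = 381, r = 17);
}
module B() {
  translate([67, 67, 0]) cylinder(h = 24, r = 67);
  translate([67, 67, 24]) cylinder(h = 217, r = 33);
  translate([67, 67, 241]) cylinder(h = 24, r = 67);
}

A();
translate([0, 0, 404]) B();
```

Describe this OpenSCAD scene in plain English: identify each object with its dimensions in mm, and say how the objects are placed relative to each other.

A is a simple wooden stool: a rectangular seat 258 mm (x) by 257 mm (y), 23 mm thick, top face at z = 404 mm, on four round legs, each 34 mm in diameter. The legs rest on z = 0, each leg's axis is inset half a diameter from the nearest pair of seat edges (so the leg's bounding box is flush with the corner).

B is a spool: two coaxial disc flanges of radius 67 mm and thickness 24 mm, joined by a core cylinder of radius 33 mm and height 217 mm. The lower flange rests on z = 0 and the three cylinders share a vertical axis.

The spool is on top of the stool.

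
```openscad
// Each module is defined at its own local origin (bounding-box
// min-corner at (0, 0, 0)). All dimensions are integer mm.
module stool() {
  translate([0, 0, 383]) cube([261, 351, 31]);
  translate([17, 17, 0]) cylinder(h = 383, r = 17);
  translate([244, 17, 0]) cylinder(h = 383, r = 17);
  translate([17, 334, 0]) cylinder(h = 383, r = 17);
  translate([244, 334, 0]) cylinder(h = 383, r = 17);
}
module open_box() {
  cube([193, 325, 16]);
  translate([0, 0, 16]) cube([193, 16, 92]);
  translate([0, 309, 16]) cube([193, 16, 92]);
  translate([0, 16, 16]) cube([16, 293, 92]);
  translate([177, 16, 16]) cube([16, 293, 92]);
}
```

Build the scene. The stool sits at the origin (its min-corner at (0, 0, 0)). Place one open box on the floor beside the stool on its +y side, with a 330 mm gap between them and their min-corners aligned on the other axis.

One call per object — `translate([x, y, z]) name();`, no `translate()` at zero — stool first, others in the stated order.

stool();
translate([0, 681, 0]) open_box();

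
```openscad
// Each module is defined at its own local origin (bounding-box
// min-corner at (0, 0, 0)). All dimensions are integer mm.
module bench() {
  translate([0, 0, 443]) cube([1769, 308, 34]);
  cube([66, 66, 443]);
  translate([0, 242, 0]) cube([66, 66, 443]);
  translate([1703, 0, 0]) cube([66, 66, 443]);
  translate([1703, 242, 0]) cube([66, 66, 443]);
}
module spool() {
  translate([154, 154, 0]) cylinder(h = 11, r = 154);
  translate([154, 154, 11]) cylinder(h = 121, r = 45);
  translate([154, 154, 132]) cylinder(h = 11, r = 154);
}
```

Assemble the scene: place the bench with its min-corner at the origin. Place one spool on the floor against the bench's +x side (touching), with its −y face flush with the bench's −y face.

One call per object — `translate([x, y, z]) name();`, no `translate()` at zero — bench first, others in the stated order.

bench();
translate([1769, 0, 0]) spool();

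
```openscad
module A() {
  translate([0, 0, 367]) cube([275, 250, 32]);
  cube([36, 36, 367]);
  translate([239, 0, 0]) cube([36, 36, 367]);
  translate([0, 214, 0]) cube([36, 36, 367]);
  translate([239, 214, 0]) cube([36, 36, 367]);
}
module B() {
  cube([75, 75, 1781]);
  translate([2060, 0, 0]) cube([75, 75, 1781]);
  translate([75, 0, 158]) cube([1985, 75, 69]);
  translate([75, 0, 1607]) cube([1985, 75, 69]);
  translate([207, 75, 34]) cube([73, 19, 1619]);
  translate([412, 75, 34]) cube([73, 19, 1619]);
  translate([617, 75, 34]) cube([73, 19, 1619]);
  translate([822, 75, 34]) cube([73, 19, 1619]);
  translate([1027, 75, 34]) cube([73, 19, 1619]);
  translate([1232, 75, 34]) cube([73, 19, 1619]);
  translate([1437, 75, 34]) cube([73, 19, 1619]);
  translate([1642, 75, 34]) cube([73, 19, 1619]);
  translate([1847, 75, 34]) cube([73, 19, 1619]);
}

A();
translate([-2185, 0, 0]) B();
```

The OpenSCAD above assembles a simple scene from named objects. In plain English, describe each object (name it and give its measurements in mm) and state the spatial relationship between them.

A is a four-legged stool. The seat is a 275×250×32 mm slab whose top surface is at z = 399 mm; four square legs, each 36×36 mm in cross-section, run from the floor (z = 0) to the underside of the seat, each flush with a corner of the seat.

B is a fence section. Two 75×75 mm posts, 1781 mm tall, stand on the floor with a clear span of 1985 mm between their inner faces. Two horizontal rails of 75×69 mm section span the gap between the posts with their undersides at z = 158 mm and z = 1607 mm, flush with the posts' −y face. 9 pickets, each 73 mm wide, 19 mm thick and 1619 mm tall, are fixed to the +y face of the rails with their bottoms at z = 34 mm, evenly spaced across the span with equal gaps (rounded down to the nearest mm) at the −x end and between each pair — any rounding remainder accumulates at the +x end.

The fence section is on the floor beside the stool on its −x side.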